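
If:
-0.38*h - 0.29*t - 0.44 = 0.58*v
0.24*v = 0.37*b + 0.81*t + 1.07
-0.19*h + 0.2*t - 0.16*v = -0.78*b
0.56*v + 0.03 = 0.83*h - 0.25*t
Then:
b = 0.32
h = -0.29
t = -1.43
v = 0.15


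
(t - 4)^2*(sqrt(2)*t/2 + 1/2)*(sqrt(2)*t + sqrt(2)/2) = t^4 - 15*t^3/2 + sqrt(2)*t^3/2 - 15*sqrt(2)*t^2/4 + 12*t^2 + 8*t + 6*sqrt(2)*t + 4*sqrt(2)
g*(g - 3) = g^2 - 3*g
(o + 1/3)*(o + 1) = o^2 + 4*o/3 + 1/3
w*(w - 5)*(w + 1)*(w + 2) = w^4 - 2*w^3 - 13*w^2 - 10*w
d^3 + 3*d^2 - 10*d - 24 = (d - 3)*(d + 2)*(d + 4)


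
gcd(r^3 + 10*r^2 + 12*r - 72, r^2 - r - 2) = r - 2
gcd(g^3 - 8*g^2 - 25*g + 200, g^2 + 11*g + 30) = g + 5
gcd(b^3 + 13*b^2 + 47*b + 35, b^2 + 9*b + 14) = b + 7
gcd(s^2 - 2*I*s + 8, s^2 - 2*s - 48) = 1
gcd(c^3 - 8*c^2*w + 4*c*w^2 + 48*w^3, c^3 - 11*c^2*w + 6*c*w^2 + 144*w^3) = -c + 6*w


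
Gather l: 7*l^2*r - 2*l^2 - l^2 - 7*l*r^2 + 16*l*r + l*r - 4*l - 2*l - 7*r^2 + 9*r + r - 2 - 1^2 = l^2*(7*r - 3) + l*(-7*r^2 + 17*r - 6) - 7*r^2 + 10*r - 3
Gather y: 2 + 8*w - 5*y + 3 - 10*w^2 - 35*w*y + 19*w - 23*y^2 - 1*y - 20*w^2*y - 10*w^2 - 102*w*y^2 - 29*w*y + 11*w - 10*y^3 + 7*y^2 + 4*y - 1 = -20*w^2 + 38*w - 10*y^3 + y^2*(-102*w - 16) + y*(-20*w^2 - 64*w - 2) + 4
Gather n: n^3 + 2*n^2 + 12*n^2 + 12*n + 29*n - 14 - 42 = n^3 + 14*n^2 + 41*n - 56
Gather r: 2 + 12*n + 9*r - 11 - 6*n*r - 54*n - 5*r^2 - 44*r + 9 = -42*n - 5*r^2 + r*(-6*n - 35)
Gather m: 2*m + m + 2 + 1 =3*m + 3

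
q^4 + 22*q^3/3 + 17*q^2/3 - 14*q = q*(q - 1)*(q + 7/3)*(q + 6)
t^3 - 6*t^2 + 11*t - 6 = (t - 3)*(t - 2)*(t - 1)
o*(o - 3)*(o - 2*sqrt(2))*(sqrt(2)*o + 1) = sqrt(2)*o^4 - 3*sqrt(2)*o^3 - 3*o^3 - 2*sqrt(2)*o^2 + 9*o^2 + 6*sqrt(2)*o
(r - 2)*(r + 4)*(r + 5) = r^3 + 7*r^2 + 2*r - 40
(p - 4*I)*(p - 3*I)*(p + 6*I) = p^3 - I*p^2 + 30*p - 72*I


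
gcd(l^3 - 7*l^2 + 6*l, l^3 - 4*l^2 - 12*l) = l^2 - 6*l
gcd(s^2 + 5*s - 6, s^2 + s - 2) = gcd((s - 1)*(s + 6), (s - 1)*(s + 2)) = s - 1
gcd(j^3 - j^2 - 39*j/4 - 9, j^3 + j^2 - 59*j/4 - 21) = j^2 - 5*j/2 - 6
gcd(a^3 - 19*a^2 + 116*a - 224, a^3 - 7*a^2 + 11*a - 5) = 1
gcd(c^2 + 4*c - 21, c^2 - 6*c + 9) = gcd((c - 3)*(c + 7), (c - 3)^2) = c - 3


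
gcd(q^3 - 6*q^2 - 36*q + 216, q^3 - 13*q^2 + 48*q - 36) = q^2 - 12*q + 36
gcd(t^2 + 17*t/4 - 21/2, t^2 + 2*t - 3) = 1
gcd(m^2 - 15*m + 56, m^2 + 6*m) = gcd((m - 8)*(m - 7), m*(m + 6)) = 1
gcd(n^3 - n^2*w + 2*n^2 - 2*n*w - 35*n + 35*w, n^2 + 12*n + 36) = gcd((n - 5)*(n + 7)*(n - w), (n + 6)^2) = 1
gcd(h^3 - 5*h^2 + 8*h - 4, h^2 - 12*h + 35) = 1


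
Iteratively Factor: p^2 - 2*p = (p - 2)*(p)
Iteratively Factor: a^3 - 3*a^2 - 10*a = (a - 5)*(a^2 + 2*a) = (a - 5)*(a + 2)*(a)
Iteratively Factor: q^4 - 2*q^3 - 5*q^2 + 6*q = (q + 2)*(q^3 - 4*q^2 + 3*q) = (q - 3)*(q + 2)*(q^2 - q) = (q - 3)*(q - 1)*(q + 2)*(q)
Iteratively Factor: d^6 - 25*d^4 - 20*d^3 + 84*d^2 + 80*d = (d + 1)*(d^5 - d^4 - 24*d^3 + 4*d^2 + 80*d) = (d + 1)*(d + 2)*(d^4 - 3*d^3 - 18*d^2 + 40*d) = (d + 1)*(d + 2)*(d + 4)*(d^3 - 7*d^2 + 10*d) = (d - 5)*(d + 1)*(d + 2)*(d + 4)*(d^2 - 2*d) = d*(d - 5)*(d + 1)*(d + 2)*(d + 4)*(d - 2)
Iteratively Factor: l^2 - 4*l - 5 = (l + 1)*(l - 5)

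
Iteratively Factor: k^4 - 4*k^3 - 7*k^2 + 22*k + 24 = (k + 1)*(k^3 - 5*k^2 - 2*k + 24) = (k + 1)*(k + 2)*(k^2 - 7*k + 12) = (k - 3)*(k + 1)*(k + 2)*(k - 4)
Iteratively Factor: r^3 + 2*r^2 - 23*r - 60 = (r - 5)*(r^2 + 7*r + 12) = (r - 5)*(r + 4)*(r + 3)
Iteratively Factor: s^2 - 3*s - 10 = (s + 2)*(s - 5)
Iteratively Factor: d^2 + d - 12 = (d - 3)*(d + 4)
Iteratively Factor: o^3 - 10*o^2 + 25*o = (o)*(o^2 - 10*o + 25) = o*(o - 5)*(o - 5)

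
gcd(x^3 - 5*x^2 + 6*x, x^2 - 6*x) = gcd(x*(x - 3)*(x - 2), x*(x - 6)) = x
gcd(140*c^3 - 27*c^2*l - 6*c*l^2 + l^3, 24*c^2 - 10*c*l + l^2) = 4*c - l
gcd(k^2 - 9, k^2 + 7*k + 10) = 1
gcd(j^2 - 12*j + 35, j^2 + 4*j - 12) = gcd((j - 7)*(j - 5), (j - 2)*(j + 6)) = 1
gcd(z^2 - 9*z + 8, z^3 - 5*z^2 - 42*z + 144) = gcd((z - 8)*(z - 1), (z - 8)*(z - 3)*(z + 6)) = z - 8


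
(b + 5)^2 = b^2 + 10*b + 25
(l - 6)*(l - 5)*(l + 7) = l^3 - 4*l^2 - 47*l + 210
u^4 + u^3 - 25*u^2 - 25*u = u*(u - 5)*(u + 1)*(u + 5)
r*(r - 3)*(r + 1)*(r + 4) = r^4 + 2*r^3 - 11*r^2 - 12*r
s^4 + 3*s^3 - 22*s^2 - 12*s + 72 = (s - 3)*(s - 2)*(s + 2)*(s + 6)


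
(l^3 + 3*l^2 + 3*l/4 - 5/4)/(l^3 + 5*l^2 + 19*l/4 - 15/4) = (l + 1)/(l + 3)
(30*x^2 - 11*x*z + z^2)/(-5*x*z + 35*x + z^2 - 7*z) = (-6*x + z)/(z - 7)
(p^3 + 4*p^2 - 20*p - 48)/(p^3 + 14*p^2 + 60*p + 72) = (p - 4)/(p + 6)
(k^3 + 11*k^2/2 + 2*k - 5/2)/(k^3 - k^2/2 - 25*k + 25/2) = (k + 1)/(k - 5)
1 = 1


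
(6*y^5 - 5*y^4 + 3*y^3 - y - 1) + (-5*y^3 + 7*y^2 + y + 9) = 6*y^5 - 5*y^4 - 2*y^3 + 7*y^2 + 8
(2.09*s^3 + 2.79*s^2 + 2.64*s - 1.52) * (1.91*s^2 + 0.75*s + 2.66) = 3.9919*s^5 + 6.8964*s^4 + 12.6943*s^3 + 6.4982*s^2 + 5.8824*s - 4.0432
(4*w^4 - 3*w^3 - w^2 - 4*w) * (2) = 8*w^4 - 6*w^3 - 2*w^2 - 8*w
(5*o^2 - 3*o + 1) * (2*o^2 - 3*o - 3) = 10*o^4 - 21*o^3 - 4*o^2 + 6*o - 3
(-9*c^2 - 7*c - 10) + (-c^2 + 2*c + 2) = -10*c^2 - 5*c - 8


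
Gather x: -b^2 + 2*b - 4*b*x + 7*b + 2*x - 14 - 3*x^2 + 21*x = -b^2 + 9*b - 3*x^2 + x*(23 - 4*b) - 14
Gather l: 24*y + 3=24*y + 3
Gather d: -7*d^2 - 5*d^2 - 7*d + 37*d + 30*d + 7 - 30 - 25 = -12*d^2 + 60*d - 48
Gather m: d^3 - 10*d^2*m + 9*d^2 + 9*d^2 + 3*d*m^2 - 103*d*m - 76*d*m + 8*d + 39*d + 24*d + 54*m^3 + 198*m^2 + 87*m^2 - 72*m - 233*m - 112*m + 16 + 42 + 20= d^3 + 18*d^2 + 71*d + 54*m^3 + m^2*(3*d + 285) + m*(-10*d^2 - 179*d - 417) + 78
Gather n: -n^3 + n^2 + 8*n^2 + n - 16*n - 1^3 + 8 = -n^3 + 9*n^2 - 15*n + 7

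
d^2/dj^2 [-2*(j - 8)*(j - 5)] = -4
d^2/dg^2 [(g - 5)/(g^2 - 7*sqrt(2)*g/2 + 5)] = 4*((g - 5)*(4*g - 7*sqrt(2))^2 + (-6*g + 7*sqrt(2) + 10)*(2*g^2 - 7*sqrt(2)*g + 10))/(2*g^2 - 7*sqrt(2)*g + 10)^3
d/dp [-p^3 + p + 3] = 1 - 3*p^2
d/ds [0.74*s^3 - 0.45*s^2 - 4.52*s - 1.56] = 2.22*s^2 - 0.9*s - 4.52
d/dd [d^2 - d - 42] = 2*d - 1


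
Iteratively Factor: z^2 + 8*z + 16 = (z + 4)*(z + 4)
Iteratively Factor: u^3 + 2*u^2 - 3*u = (u)*(u^2 + 2*u - 3) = u*(u + 3)*(u - 1)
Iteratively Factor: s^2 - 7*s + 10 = (s - 2)*(s - 5)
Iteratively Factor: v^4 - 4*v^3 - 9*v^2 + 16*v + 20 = (v + 1)*(v^3 - 5*v^2 - 4*v + 20) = (v + 1)*(v + 2)*(v^2 - 7*v + 10) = (v - 2)*(v + 1)*(v + 2)*(v - 5)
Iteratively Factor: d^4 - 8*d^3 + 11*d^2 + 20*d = (d)*(d^3 - 8*d^2 + 11*d + 20) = d*(d + 1)*(d^2 - 9*d + 20) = d*(d - 5)*(d + 1)*(d - 4)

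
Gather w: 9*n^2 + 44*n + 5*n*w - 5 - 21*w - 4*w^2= 9*n^2 + 44*n - 4*w^2 + w*(5*n - 21) - 5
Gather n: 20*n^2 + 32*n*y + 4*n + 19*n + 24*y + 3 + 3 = 20*n^2 + n*(32*y + 23) + 24*y + 6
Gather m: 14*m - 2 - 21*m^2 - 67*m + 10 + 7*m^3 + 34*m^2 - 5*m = 7*m^3 + 13*m^2 - 58*m + 8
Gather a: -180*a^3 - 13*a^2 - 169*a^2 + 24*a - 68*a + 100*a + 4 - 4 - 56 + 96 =-180*a^3 - 182*a^2 + 56*a + 40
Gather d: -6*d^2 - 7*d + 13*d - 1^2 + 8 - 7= -6*d^2 + 6*d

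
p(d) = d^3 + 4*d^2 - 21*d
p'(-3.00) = -18.00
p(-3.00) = 72.00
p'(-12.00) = 315.00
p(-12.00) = -900.00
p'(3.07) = 31.83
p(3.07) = 2.16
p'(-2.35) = -23.23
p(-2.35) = 58.46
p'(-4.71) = 7.87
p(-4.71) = 83.16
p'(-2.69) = -20.81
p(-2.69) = 65.97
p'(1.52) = -1.91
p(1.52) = -19.17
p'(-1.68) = -25.97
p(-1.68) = 41.83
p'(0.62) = -14.89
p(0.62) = -11.24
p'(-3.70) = -9.53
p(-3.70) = 81.81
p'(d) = 3*d^2 + 8*d - 21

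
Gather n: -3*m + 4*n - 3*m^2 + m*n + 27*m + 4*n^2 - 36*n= -3*m^2 + 24*m + 4*n^2 + n*(m - 32)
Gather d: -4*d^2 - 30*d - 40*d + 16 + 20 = -4*d^2 - 70*d + 36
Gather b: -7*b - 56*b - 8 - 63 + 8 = -63*b - 63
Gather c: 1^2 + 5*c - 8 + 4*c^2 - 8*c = 4*c^2 - 3*c - 7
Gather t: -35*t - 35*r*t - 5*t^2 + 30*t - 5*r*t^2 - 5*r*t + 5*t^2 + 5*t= -5*r*t^2 - 40*r*t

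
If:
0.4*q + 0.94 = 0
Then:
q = -2.35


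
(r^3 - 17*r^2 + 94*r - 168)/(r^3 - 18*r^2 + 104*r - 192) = (r - 7)/(r - 8)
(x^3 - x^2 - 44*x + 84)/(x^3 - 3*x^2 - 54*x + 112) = (x - 6)/(x - 8)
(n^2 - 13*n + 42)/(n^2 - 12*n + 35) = (n - 6)/(n - 5)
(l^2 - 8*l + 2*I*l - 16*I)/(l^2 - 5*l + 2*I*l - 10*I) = (l - 8)/(l - 5)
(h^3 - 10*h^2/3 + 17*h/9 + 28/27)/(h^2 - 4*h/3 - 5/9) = (9*h^2 - 33*h + 28)/(3*(3*h - 5))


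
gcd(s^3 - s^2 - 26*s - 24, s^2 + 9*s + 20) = s + 4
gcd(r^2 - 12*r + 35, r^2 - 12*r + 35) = r^2 - 12*r + 35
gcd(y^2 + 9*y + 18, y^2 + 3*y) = y + 3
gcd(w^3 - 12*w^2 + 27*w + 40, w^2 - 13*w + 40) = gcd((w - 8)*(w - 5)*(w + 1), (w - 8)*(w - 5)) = w^2 - 13*w + 40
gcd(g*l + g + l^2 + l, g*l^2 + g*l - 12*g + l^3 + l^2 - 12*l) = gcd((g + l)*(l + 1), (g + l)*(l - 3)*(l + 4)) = g + l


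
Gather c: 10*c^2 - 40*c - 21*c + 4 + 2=10*c^2 - 61*c + 6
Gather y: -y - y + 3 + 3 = 6 - 2*y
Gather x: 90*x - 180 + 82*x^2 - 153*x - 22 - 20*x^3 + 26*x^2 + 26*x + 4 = -20*x^3 + 108*x^2 - 37*x - 198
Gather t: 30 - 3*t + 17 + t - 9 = 38 - 2*t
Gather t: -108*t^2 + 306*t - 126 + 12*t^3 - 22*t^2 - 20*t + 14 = 12*t^3 - 130*t^2 + 286*t - 112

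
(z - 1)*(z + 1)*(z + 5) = z^3 + 5*z^2 - z - 5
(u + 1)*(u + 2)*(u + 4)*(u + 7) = u^4 + 14*u^3 + 63*u^2 + 106*u + 56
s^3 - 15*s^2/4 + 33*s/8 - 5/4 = (s - 2)*(s - 5/4)*(s - 1/2)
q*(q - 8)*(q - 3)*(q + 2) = q^4 - 9*q^3 + 2*q^2 + 48*q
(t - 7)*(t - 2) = t^2 - 9*t + 14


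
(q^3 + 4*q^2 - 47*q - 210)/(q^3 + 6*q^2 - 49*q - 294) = (q + 5)/(q + 7)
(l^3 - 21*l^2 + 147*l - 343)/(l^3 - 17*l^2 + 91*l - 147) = (l - 7)/(l - 3)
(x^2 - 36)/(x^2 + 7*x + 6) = (x - 6)/(x + 1)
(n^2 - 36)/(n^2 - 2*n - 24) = (n + 6)/(n + 4)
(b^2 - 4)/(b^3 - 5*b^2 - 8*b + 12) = (b - 2)/(b^2 - 7*b + 6)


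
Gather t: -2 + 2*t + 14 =2*t + 12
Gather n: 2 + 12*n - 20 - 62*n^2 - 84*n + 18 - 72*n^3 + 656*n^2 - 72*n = -72*n^3 + 594*n^2 - 144*n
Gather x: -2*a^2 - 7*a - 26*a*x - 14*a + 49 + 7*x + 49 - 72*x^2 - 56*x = -2*a^2 - 21*a - 72*x^2 + x*(-26*a - 49) + 98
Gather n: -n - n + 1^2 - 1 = -2*n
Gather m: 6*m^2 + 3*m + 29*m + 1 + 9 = 6*m^2 + 32*m + 10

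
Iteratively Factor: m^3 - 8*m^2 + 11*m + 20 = (m - 5)*(m^2 - 3*m - 4) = (m - 5)*(m - 4)*(m + 1)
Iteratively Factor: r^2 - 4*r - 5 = (r - 5)*(r + 1)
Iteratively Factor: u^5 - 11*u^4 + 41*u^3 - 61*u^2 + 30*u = (u - 5)*(u^4 - 6*u^3 + 11*u^2 - 6*u) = (u - 5)*(u - 2)*(u^3 - 4*u^2 + 3*u) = u*(u - 5)*(u - 2)*(u^2 - 4*u + 3) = u*(u - 5)*(u - 2)*(u - 1)*(u - 3)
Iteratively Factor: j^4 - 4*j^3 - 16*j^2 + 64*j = (j - 4)*(j^3 - 16*j) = (j - 4)*(j + 4)*(j^2 - 4*j) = j*(j - 4)*(j + 4)*(j - 4)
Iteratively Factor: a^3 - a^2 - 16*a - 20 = (a + 2)*(a^2 - 3*a - 10) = (a + 2)^2*(a - 5)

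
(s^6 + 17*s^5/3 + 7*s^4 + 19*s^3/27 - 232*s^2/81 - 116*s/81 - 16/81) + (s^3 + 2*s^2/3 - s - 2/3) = s^6 + 17*s^5/3 + 7*s^4 + 46*s^3/27 - 178*s^2/81 - 197*s/81 - 70/81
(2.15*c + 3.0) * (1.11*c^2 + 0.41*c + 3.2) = 2.3865*c^3 + 4.2115*c^2 + 8.11*c + 9.6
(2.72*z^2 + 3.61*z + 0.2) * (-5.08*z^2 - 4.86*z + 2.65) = -13.8176*z^4 - 31.558*z^3 - 11.3526*z^2 + 8.5945*z + 0.53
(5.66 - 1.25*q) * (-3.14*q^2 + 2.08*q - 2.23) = 3.925*q^3 - 20.3724*q^2 + 14.5603*q - 12.6218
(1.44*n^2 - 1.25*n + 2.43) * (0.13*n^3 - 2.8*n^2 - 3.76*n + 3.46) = 0.1872*n^5 - 4.1945*n^4 - 1.5985*n^3 + 2.8784*n^2 - 13.4618*n + 8.4078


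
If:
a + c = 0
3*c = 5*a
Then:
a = 0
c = 0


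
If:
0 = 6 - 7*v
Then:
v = 6/7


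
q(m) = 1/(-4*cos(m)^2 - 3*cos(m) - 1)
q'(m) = (-8*sin(m)*cos(m) - 3*sin(m))/(-4*cos(m)^2 - 3*cos(m) - 1)^2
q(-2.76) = -0.60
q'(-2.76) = -0.60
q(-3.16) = -0.50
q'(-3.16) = 0.02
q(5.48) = -0.20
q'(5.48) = 0.25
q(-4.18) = -1.97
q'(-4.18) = 3.54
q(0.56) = -0.16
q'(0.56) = -0.13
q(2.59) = -0.74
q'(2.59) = 1.10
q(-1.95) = -2.29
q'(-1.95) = 0.19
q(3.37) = -0.53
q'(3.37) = -0.31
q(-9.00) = -0.63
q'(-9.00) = -0.70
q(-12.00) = -0.16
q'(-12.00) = -0.13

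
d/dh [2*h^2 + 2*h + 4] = 4*h + 2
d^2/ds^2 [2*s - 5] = 0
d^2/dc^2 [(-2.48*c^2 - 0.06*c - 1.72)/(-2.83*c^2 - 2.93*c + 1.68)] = (-40.166756*c^3 + 153.39732*c^2 + 87.283992*c + 60.476984)/(22.665187*c^6 + 70.398231*c^5 + 32.520945*c^4 - 58.428595*c^3 - 19.30572*c^2 + 24.808896*c - 4.741632)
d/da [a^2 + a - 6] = 2*a + 1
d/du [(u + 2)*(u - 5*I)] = 2*u + 2 - 5*I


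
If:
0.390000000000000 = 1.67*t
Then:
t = 0.23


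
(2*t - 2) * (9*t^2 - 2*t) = 18*t^3 - 22*t^2 + 4*t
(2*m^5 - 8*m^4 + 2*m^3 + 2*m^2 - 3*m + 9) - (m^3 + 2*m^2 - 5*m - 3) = 2*m^5 - 8*m^4 + m^3 + 2*m + 12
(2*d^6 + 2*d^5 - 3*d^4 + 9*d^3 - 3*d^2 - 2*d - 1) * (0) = 0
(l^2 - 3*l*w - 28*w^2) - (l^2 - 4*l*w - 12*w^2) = l*w - 16*w^2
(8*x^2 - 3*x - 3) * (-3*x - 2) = -24*x^3 - 7*x^2 + 15*x + 6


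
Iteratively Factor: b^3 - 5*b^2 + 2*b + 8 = (b - 2)*(b^2 - 3*b - 4) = (b - 2)*(b + 1)*(b - 4)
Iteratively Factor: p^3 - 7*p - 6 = (p + 1)*(p^2 - p - 6) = (p - 3)*(p + 1)*(p + 2)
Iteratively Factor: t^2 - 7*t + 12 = (t - 3)*(t - 4)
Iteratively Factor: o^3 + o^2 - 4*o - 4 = (o + 2)*(o^2 - o - 2) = (o - 2)*(o + 2)*(o + 1)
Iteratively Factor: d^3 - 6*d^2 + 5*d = (d - 1)*(d^2 - 5*d) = d*(d - 1)*(d - 5)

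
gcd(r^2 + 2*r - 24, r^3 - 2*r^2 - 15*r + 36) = 1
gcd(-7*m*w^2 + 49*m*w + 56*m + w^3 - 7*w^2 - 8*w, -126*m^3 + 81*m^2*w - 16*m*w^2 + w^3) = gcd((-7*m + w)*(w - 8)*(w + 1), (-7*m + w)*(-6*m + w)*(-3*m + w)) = -7*m + w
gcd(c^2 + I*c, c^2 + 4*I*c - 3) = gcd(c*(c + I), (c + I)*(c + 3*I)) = c + I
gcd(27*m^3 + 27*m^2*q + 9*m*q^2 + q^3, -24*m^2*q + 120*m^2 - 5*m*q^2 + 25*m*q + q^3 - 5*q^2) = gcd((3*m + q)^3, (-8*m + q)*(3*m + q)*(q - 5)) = 3*m + q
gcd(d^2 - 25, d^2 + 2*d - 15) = d + 5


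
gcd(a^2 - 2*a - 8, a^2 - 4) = a + 2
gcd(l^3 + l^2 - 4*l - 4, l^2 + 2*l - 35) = 1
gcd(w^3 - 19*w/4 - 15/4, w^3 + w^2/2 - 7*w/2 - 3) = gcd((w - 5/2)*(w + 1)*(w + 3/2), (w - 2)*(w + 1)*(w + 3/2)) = w^2 + 5*w/2 + 3/2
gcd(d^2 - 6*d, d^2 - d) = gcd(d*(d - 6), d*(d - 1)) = d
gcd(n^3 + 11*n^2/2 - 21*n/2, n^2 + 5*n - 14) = n + 7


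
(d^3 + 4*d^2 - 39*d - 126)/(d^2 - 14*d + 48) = (d^2 + 10*d + 21)/(d - 8)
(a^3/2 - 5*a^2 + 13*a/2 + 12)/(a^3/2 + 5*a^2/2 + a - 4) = (a^3 - 10*a^2 + 13*a + 24)/(a^3 + 5*a^2 + 2*a - 8)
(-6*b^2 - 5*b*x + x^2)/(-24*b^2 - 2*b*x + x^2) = (b + x)/(4*b + x)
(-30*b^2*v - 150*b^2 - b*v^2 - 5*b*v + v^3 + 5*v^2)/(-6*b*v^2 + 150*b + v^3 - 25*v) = (5*b + v)/(v - 5)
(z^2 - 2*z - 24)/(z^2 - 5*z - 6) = (z + 4)/(z + 1)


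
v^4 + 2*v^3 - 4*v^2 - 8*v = v*(v - 2)*(v + 2)^2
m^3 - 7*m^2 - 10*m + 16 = (m - 8)*(m - 1)*(m + 2)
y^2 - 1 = (y - 1)*(y + 1)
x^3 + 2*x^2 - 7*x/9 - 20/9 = (x - 1)*(x + 4/3)*(x + 5/3)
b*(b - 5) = b^2 - 5*b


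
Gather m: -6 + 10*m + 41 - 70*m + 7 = 42 - 60*m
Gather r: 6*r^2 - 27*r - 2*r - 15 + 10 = 6*r^2 - 29*r - 5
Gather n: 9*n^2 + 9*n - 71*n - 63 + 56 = 9*n^2 - 62*n - 7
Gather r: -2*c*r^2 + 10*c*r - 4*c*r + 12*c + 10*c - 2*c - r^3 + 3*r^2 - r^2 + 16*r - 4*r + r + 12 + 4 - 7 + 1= 20*c - r^3 + r^2*(2 - 2*c) + r*(6*c + 13) + 10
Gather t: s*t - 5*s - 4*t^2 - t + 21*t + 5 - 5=-5*s - 4*t^2 + t*(s + 20)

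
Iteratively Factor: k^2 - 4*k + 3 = (k - 3)*(k - 1)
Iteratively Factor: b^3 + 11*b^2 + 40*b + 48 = (b + 3)*(b^2 + 8*b + 16) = (b + 3)*(b + 4)*(b + 4)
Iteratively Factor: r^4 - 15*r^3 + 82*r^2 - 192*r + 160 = (r - 2)*(r^3 - 13*r^2 + 56*r - 80) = (r - 5)*(r - 2)*(r^2 - 8*r + 16) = (r - 5)*(r - 4)*(r - 2)*(r - 4)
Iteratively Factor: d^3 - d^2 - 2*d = (d)*(d^2 - d - 2) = d*(d - 2)*(d + 1)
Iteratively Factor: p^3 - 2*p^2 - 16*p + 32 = (p - 2)*(p^2 - 16) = (p - 4)*(p - 2)*(p + 4)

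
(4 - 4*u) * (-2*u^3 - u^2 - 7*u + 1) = 8*u^4 - 4*u^3 + 24*u^2 - 32*u + 4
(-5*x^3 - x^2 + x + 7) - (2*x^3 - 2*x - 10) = -7*x^3 - x^2 + 3*x + 17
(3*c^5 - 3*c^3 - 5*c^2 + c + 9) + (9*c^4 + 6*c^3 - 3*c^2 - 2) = 3*c^5 + 9*c^4 + 3*c^3 - 8*c^2 + c + 7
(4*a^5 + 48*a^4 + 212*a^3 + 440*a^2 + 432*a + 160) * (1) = 4*a^5 + 48*a^4 + 212*a^3 + 440*a^2 + 432*a + 160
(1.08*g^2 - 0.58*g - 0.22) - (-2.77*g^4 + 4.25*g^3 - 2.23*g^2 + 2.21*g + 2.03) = 2.77*g^4 - 4.25*g^3 + 3.31*g^2 - 2.79*g - 2.25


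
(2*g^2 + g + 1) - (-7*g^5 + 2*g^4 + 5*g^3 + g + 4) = 7*g^5 - 2*g^4 - 5*g^3 + 2*g^2 - 3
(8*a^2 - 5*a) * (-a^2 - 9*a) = -8*a^4 - 67*a^3 + 45*a^2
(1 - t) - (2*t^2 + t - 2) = -2*t^2 - 2*t + 3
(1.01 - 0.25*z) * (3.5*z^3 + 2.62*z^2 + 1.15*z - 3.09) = -0.875*z^4 + 2.88*z^3 + 2.3587*z^2 + 1.934*z - 3.1209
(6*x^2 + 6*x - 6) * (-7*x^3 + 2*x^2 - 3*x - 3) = -42*x^5 - 30*x^4 + 36*x^3 - 48*x^2 + 18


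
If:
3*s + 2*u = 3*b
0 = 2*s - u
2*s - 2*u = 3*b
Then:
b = 0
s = 0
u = 0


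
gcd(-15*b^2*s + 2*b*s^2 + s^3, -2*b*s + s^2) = s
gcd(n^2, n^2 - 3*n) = n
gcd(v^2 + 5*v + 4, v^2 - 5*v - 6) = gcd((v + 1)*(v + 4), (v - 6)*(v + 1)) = v + 1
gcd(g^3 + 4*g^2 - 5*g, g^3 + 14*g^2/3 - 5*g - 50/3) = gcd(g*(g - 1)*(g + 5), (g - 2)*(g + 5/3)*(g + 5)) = g + 5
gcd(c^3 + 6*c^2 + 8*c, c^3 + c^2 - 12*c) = c^2 + 4*c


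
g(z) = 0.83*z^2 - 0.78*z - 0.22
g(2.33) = 2.47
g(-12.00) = 128.66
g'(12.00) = 19.14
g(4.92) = 16.03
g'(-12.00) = -20.70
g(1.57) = 0.60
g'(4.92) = 7.39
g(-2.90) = 9.02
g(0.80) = -0.31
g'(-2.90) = -5.59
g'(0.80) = 0.55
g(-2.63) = 7.57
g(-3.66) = 13.75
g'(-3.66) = -6.86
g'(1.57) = 1.83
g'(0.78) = 0.51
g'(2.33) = 3.09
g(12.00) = 109.94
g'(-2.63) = -5.15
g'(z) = 1.66*z - 0.78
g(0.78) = -0.32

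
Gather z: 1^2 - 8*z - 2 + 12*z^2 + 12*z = 12*z^2 + 4*z - 1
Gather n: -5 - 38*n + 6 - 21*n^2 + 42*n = -21*n^2 + 4*n + 1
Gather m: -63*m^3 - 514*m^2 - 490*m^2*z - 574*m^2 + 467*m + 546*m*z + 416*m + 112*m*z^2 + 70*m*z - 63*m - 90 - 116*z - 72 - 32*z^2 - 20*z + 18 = -63*m^3 + m^2*(-490*z - 1088) + m*(112*z^2 + 616*z + 820) - 32*z^2 - 136*z - 144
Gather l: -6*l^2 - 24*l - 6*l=-6*l^2 - 30*l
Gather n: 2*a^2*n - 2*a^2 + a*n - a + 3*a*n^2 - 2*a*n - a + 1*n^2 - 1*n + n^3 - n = -2*a^2 - 2*a + n^3 + n^2*(3*a + 1) + n*(2*a^2 - a - 2)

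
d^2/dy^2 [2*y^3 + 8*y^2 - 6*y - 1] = 12*y + 16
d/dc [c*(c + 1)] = 2*c + 1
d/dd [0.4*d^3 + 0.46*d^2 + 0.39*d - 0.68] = 1.2*d^2 + 0.92*d + 0.39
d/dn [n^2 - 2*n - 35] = 2*n - 2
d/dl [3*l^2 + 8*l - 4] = 6*l + 8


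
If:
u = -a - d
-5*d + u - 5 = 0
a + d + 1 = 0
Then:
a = -1/5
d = -4/5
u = 1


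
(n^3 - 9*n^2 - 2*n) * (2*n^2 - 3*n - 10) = 2*n^5 - 21*n^4 + 13*n^3 + 96*n^2 + 20*n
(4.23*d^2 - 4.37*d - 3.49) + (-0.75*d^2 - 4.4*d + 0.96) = 3.48*d^2 - 8.77*d - 2.53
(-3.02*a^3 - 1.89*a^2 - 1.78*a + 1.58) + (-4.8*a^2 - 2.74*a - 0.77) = -3.02*a^3 - 6.69*a^2 - 4.52*a + 0.81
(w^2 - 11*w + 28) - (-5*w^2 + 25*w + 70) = 6*w^2 - 36*w - 42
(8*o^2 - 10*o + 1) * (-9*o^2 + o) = -72*o^4 + 98*o^3 - 19*o^2 + o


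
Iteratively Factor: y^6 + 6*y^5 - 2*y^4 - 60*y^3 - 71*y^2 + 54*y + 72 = (y + 2)*(y^5 + 4*y^4 - 10*y^3 - 40*y^2 + 9*y + 36) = (y + 2)*(y + 3)*(y^4 + y^3 - 13*y^2 - y + 12) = (y + 1)*(y + 2)*(y + 3)*(y^3 - 13*y + 12) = (y - 3)*(y + 1)*(y + 2)*(y + 3)*(y^2 + 3*y - 4) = (y - 3)*(y - 1)*(y + 1)*(y + 2)*(y + 3)*(y + 4)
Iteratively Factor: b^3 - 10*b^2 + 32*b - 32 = (b - 4)*(b^2 - 6*b + 8) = (b - 4)^2*(b - 2)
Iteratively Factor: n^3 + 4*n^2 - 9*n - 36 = (n - 3)*(n^2 + 7*n + 12) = (n - 3)*(n + 4)*(n + 3)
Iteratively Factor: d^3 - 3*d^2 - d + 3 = (d + 1)*(d^2 - 4*d + 3) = (d - 3)*(d + 1)*(d - 1)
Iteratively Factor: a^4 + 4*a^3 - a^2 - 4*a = (a + 4)*(a^3 - a) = a*(a + 4)*(a^2 - 1) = a*(a - 1)*(a + 4)*(a + 1)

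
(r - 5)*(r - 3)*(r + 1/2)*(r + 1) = r^4 - 13*r^3/2 + 7*r^2/2 + 37*r/2 + 15/2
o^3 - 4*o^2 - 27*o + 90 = (o - 6)*(o - 3)*(o + 5)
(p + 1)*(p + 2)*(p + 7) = p^3 + 10*p^2 + 23*p + 14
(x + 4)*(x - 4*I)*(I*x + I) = I*x^3 + 4*x^2 + 5*I*x^2 + 20*x + 4*I*x + 16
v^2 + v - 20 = (v - 4)*(v + 5)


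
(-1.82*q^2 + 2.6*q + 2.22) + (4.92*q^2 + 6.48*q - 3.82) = 3.1*q^2 + 9.08*q - 1.6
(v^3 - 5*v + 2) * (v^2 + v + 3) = v^5 + v^4 - 2*v^3 - 3*v^2 - 13*v + 6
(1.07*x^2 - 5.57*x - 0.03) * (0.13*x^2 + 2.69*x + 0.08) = 0.1391*x^4 + 2.1542*x^3 - 14.9016*x^2 - 0.5263*x - 0.0024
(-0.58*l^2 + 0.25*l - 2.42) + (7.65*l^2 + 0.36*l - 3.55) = 7.07*l^2 + 0.61*l - 5.97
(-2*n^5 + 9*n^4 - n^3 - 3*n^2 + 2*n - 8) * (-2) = 4*n^5 - 18*n^4 + 2*n^3 + 6*n^2 - 4*n + 16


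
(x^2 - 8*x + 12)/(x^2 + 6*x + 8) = (x^2 - 8*x + 12)/(x^2 + 6*x + 8)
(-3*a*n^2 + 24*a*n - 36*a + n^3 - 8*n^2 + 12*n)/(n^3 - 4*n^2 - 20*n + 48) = (-3*a + n)/(n + 4)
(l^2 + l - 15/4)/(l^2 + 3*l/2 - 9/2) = (l + 5/2)/(l + 3)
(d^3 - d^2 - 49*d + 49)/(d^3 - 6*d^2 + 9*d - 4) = (d^2 - 49)/(d^2 - 5*d + 4)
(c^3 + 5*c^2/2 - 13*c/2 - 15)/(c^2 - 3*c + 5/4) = 2*(c^2 + 5*c + 6)/(2*c - 1)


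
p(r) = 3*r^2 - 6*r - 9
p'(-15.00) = -96.00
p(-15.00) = 756.00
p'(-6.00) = -42.00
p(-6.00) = 135.00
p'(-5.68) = -40.08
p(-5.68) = 121.87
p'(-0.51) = -9.06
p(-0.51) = -5.16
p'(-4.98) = -35.88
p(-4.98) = 95.28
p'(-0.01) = -6.06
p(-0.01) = -8.94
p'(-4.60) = -33.60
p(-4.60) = 82.08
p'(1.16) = 0.96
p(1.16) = -11.92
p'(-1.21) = -13.26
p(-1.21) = 2.65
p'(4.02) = 18.12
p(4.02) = 15.36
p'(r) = 6*r - 6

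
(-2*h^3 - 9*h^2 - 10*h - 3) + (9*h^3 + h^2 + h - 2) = 7*h^3 - 8*h^2 - 9*h - 5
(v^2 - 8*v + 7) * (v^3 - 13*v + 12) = v^5 - 8*v^4 - 6*v^3 + 116*v^2 - 187*v + 84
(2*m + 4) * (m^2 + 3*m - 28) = 2*m^3 + 10*m^2 - 44*m - 112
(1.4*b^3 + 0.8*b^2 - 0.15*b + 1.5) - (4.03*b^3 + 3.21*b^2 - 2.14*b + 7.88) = -2.63*b^3 - 2.41*b^2 + 1.99*b - 6.38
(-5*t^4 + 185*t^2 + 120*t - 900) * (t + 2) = -5*t^5 - 10*t^4 + 185*t^3 + 490*t^2 - 660*t - 1800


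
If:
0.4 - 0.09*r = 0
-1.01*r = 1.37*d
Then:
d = -3.28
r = 4.44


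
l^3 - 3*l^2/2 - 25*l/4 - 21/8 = (l - 7/2)*(l + 1/2)*(l + 3/2)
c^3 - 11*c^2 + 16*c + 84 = (c - 7)*(c - 6)*(c + 2)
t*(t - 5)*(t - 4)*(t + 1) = t^4 - 8*t^3 + 11*t^2 + 20*t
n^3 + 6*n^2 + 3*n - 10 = (n - 1)*(n + 2)*(n + 5)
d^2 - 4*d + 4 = (d - 2)^2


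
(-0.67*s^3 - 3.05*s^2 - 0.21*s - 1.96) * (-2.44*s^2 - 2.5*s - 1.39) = 1.6348*s^5 + 9.117*s^4 + 9.0687*s^3 + 9.5469*s^2 + 5.1919*s + 2.7244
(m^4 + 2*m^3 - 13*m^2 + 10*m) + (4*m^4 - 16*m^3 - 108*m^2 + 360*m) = 5*m^4 - 14*m^3 - 121*m^2 + 370*m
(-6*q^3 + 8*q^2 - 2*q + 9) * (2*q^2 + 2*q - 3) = -12*q^5 + 4*q^4 + 30*q^3 - 10*q^2 + 24*q - 27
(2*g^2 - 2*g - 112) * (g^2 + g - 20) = 2*g^4 - 154*g^2 - 72*g + 2240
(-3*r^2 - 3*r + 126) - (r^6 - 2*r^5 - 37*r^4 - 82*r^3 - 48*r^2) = -r^6 + 2*r^5 + 37*r^4 + 82*r^3 + 45*r^2 - 3*r + 126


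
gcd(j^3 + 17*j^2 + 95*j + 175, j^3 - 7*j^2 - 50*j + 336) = j + 7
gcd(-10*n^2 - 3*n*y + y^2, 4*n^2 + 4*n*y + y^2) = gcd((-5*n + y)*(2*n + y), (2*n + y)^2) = 2*n + y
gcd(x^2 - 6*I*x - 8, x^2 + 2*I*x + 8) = x - 2*I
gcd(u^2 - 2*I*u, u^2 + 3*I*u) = u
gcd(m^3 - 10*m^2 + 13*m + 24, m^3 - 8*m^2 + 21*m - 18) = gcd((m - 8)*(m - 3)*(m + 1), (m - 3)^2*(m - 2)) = m - 3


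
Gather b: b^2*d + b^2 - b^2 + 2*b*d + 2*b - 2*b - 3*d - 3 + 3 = b^2*d + 2*b*d - 3*d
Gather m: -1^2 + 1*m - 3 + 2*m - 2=3*m - 6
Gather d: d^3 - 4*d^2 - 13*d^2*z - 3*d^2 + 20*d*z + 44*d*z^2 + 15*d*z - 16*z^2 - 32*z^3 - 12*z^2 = d^3 + d^2*(-13*z - 7) + d*(44*z^2 + 35*z) - 32*z^3 - 28*z^2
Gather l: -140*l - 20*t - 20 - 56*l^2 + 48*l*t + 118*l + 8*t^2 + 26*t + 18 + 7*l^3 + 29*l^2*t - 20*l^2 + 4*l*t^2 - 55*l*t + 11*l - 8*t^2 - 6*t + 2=7*l^3 + l^2*(29*t - 76) + l*(4*t^2 - 7*t - 11)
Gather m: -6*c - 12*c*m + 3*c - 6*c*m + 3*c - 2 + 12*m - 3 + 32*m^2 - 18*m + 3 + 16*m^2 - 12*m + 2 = 48*m^2 + m*(-18*c - 18)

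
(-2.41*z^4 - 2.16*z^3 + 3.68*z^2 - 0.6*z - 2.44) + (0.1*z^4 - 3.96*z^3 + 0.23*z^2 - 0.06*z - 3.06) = -2.31*z^4 - 6.12*z^3 + 3.91*z^2 - 0.66*z - 5.5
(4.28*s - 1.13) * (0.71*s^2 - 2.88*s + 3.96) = 3.0388*s^3 - 13.1287*s^2 + 20.2032*s - 4.4748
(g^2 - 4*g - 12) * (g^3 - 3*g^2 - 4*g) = g^5 - 7*g^4 - 4*g^3 + 52*g^2 + 48*g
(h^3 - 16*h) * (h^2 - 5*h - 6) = h^5 - 5*h^4 - 22*h^3 + 80*h^2 + 96*h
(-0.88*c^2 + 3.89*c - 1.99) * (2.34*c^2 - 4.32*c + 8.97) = -2.0592*c^4 + 12.9042*c^3 - 29.355*c^2 + 43.4901*c - 17.8503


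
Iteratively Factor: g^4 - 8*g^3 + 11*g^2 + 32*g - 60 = (g - 2)*(g^3 - 6*g^2 - g + 30) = (g - 2)*(g + 2)*(g^2 - 8*g + 15) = (g - 3)*(g - 2)*(g + 2)*(g - 5)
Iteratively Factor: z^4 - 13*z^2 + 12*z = (z - 3)*(z^3 + 3*z^2 - 4*z) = (z - 3)*(z - 1)*(z^2 + 4*z) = (z - 3)*(z - 1)*(z + 4)*(z)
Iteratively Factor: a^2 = (a)*(a)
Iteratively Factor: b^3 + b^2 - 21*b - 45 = (b - 5)*(b^2 + 6*b + 9) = (b - 5)*(b + 3)*(b + 3)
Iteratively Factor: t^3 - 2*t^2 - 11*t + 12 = (t - 4)*(t^2 + 2*t - 3) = (t - 4)*(t - 1)*(t + 3)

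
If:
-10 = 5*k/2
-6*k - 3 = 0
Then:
No Solution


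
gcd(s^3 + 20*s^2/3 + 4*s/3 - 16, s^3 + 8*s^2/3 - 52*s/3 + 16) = s^2 + 14*s/3 - 8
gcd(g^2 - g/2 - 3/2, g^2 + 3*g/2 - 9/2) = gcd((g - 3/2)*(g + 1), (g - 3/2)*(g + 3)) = g - 3/2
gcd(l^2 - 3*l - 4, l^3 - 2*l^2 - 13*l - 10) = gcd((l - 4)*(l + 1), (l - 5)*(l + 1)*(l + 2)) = l + 1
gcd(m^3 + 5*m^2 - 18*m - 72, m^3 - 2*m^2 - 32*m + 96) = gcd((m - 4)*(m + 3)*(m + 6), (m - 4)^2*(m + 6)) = m^2 + 2*m - 24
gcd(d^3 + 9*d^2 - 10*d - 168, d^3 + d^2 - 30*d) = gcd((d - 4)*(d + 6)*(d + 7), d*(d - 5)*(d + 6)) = d + 6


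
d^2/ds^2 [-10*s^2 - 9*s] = -20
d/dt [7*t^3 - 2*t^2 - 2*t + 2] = 21*t^2 - 4*t - 2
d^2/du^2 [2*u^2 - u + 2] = 4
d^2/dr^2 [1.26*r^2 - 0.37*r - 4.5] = 2.52000000000000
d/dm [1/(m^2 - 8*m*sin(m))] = 2*(4*m*cos(m) - m + 4*sin(m))/(m^2*(m - 8*sin(m))^2)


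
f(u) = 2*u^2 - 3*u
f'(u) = 4*u - 3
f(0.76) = -1.12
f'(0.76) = 0.04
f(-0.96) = 4.72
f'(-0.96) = -6.84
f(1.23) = -0.66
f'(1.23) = 1.92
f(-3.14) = 29.14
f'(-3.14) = -15.56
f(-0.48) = 1.90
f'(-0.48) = -4.92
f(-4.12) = 46.31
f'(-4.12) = -19.48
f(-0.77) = 3.50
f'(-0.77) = -6.08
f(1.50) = 0.00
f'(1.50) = 3.00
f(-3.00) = 27.00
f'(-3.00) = -15.00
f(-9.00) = 189.00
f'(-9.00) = -39.00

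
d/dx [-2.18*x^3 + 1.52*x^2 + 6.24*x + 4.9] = -6.54*x^2 + 3.04*x + 6.24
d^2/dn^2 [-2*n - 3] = 0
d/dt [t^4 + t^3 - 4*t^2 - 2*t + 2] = 4*t^3 + 3*t^2 - 8*t - 2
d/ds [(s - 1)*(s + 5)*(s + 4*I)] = 3*s^2 + 8*s*(1 + I) - 5 + 16*I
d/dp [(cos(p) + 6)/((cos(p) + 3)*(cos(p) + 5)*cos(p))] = 2*(cos(p)^3 + 13*cos(p)^2 + 48*cos(p) + 45)*sin(p)/((cos(p) + 3)^2*(cos(p) + 5)^2*cos(p)^2)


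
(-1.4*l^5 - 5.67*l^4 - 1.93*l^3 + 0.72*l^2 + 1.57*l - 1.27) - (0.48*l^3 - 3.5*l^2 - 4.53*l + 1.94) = -1.4*l^5 - 5.67*l^4 - 2.41*l^3 + 4.22*l^2 + 6.1*l - 3.21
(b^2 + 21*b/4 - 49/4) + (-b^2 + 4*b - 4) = 37*b/4 - 65/4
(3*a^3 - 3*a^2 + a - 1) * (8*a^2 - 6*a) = 24*a^5 - 42*a^4 + 26*a^3 - 14*a^2 + 6*a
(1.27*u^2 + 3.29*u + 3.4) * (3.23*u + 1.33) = 4.1021*u^3 + 12.3158*u^2 + 15.3577*u + 4.522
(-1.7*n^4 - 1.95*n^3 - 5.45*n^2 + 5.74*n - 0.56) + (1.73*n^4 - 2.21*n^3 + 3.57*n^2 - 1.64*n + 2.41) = 0.03*n^4 - 4.16*n^3 - 1.88*n^2 + 4.1*n + 1.85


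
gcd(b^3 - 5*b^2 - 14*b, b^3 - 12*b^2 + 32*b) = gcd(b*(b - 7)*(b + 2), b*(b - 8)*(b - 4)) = b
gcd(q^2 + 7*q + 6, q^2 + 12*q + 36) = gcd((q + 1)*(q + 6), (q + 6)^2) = q + 6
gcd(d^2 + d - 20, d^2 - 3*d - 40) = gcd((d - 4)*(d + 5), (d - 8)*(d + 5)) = d + 5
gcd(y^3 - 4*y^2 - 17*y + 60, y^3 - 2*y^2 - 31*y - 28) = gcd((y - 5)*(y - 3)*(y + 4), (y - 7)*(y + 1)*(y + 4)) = y + 4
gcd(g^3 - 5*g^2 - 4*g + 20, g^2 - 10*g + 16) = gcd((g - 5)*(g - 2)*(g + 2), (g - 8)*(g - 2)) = g - 2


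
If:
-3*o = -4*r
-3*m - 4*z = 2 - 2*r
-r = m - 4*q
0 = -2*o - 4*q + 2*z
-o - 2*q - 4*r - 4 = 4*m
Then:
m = 58/31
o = -88/31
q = -2/31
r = -66/31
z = -92/31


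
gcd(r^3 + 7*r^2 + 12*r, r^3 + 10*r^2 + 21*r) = r^2 + 3*r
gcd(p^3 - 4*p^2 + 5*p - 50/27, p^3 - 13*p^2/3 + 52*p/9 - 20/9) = p^2 - 7*p/3 + 10/9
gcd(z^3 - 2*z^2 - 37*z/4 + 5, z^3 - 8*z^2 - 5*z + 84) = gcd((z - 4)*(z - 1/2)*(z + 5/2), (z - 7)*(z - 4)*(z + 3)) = z - 4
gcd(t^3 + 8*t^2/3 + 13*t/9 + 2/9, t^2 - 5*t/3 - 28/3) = 1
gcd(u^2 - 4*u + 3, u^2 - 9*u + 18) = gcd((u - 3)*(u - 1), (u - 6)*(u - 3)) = u - 3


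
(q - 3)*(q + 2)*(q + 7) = q^3 + 6*q^2 - 13*q - 42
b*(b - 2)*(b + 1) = b^3 - b^2 - 2*b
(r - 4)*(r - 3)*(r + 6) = r^3 - r^2 - 30*r + 72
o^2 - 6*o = o*(o - 6)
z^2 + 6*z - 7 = (z - 1)*(z + 7)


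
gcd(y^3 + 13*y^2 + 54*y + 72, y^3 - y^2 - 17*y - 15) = y + 3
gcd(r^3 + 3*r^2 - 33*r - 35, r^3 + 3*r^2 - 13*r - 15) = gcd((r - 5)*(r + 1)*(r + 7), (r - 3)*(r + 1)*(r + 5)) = r + 1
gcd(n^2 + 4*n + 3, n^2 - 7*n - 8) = n + 1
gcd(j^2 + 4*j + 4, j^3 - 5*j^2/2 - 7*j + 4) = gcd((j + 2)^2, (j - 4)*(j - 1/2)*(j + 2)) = j + 2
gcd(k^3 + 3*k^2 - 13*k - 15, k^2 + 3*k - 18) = k - 3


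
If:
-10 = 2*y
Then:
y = -5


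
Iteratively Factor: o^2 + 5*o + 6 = (o + 2)*(o + 3)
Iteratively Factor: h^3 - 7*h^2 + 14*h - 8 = (h - 1)*(h^2 - 6*h + 8) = (h - 4)*(h - 1)*(h - 2)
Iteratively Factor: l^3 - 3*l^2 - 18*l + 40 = (l + 4)*(l^2 - 7*l + 10) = (l - 5)*(l + 4)*(l - 2)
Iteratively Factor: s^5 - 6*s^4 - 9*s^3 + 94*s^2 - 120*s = (s - 3)*(s^4 - 3*s^3 - 18*s^2 + 40*s) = (s - 5)*(s - 3)*(s^3 + 2*s^2 - 8*s) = (s - 5)*(s - 3)*(s + 4)*(s^2 - 2*s) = (s - 5)*(s - 3)*(s - 2)*(s + 4)*(s)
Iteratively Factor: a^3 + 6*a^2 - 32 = (a + 4)*(a^2 + 2*a - 8) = (a - 2)*(a + 4)*(a + 4)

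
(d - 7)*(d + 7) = d^2 - 49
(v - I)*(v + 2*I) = v^2 + I*v + 2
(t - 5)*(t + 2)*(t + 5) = t^3 + 2*t^2 - 25*t - 50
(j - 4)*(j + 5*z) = j^2 + 5*j*z - 4*j - 20*z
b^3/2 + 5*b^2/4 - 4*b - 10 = (b/2 + sqrt(2))*(b + 5/2)*(b - 2*sqrt(2))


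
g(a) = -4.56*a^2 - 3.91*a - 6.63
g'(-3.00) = 23.45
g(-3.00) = -35.94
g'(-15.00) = 132.89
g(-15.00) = -973.98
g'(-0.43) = 0.01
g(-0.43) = -5.79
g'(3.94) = -39.84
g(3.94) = -92.82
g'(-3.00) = 23.45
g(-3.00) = -35.94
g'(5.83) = -57.08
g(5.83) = -184.41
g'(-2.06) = 14.88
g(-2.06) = -17.93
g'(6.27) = -61.09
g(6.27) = -210.41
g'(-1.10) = 6.12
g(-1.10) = -7.85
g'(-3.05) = 23.91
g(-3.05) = -37.12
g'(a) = -9.12*a - 3.91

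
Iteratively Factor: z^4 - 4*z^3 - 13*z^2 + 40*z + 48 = (z + 1)*(z^3 - 5*z^2 - 8*z + 48) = (z - 4)*(z + 1)*(z^2 - z - 12) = (z - 4)^2*(z + 1)*(z + 3)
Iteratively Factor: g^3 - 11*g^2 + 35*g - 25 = (g - 5)*(g^2 - 6*g + 5) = (g - 5)^2*(g - 1)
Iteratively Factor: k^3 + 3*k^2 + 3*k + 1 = (k + 1)*(k^2 + 2*k + 1) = (k + 1)^2*(k + 1)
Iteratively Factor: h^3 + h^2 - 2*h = (h - 1)*(h^2 + 2*h) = (h - 1)*(h + 2)*(h)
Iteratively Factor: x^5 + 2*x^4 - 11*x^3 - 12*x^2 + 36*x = (x - 2)*(x^4 + 4*x^3 - 3*x^2 - 18*x) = (x - 2)^2*(x^3 + 6*x^2 + 9*x) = (x - 2)^2*(x + 3)*(x^2 + 3*x) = (x - 2)^2*(x + 3)^2*(x)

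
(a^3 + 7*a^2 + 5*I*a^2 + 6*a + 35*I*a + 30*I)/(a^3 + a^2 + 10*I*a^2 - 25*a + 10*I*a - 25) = (a + 6)/(a + 5*I)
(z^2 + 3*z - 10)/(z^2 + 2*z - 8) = (z + 5)/(z + 4)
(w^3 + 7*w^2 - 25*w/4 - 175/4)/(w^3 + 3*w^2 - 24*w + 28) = (w^2 - 25/4)/(w^2 - 4*w + 4)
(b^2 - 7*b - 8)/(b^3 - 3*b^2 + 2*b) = (b^2 - 7*b - 8)/(b*(b^2 - 3*b + 2))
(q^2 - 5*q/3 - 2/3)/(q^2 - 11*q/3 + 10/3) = (3*q + 1)/(3*q - 5)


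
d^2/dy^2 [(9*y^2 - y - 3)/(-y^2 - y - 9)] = 4*(5*y^3 + 126*y^2 - 9*y - 381)/(y^6 + 3*y^5 + 30*y^4 + 55*y^3 + 270*y^2 + 243*y + 729)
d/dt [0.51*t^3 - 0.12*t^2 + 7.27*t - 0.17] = 1.53*t^2 - 0.24*t + 7.27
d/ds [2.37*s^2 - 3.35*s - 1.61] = 4.74*s - 3.35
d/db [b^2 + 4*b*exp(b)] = 4*b*exp(b) + 2*b + 4*exp(b)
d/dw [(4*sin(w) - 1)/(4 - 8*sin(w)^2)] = 2*(-sin(w) - cos(2*w) + 2)*cos(w)/(cos(4*w) + 1)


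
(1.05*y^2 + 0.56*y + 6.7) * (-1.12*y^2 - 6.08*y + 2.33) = -1.176*y^4 - 7.0112*y^3 - 8.4623*y^2 - 39.4312*y + 15.611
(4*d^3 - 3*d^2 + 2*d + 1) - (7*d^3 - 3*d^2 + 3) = -3*d^3 + 2*d - 2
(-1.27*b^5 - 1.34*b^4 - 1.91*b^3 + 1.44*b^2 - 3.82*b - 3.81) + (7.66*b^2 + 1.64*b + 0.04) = -1.27*b^5 - 1.34*b^4 - 1.91*b^3 + 9.1*b^2 - 2.18*b - 3.77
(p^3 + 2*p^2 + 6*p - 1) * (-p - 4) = -p^4 - 6*p^3 - 14*p^2 - 23*p + 4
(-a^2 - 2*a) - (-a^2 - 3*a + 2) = a - 2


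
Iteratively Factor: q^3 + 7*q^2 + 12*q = (q)*(q^2 + 7*q + 12) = q*(q + 3)*(q + 4)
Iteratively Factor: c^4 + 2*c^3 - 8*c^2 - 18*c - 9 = (c - 3)*(c^3 + 5*c^2 + 7*c + 3) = (c - 3)*(c + 3)*(c^2 + 2*c + 1) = (c - 3)*(c + 1)*(c + 3)*(c + 1)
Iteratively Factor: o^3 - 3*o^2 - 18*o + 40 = (o - 5)*(o^2 + 2*o - 8) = (o - 5)*(o + 4)*(o - 2)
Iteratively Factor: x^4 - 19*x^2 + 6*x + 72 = (x - 3)*(x^3 + 3*x^2 - 10*x - 24) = (x - 3)*(x + 2)*(x^2 + x - 12) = (x - 3)*(x + 2)*(x + 4)*(x - 3)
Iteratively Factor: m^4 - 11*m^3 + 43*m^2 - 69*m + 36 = (m - 4)*(m^3 - 7*m^2 + 15*m - 9) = (m - 4)*(m - 1)*(m^2 - 6*m + 9) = (m - 4)*(m - 3)*(m - 1)*(m - 3)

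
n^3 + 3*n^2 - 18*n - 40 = (n - 4)*(n + 2)*(n + 5)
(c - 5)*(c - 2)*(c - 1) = c^3 - 8*c^2 + 17*c - 10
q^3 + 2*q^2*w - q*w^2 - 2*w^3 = (q - w)*(q + w)*(q + 2*w)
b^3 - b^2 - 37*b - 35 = (b - 7)*(b + 1)*(b + 5)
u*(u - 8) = u^2 - 8*u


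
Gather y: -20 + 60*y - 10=60*y - 30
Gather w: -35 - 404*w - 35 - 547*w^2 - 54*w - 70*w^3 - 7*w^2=-70*w^3 - 554*w^2 - 458*w - 70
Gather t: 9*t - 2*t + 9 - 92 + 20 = 7*t - 63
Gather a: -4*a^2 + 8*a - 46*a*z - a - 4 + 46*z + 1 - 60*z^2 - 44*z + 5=-4*a^2 + a*(7 - 46*z) - 60*z^2 + 2*z + 2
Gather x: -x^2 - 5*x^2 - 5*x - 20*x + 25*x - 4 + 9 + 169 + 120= 294 - 6*x^2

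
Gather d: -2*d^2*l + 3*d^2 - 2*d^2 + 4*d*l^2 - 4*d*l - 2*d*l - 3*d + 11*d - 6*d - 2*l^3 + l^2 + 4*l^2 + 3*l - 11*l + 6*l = d^2*(1 - 2*l) + d*(4*l^2 - 6*l + 2) - 2*l^3 + 5*l^2 - 2*l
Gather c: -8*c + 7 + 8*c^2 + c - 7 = 8*c^2 - 7*c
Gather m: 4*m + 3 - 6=4*m - 3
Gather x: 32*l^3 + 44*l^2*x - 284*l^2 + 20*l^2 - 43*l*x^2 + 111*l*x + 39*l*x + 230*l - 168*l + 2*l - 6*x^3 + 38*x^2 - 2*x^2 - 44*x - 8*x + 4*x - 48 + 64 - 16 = 32*l^3 - 264*l^2 + 64*l - 6*x^3 + x^2*(36 - 43*l) + x*(44*l^2 + 150*l - 48)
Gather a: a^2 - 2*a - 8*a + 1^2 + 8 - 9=a^2 - 10*a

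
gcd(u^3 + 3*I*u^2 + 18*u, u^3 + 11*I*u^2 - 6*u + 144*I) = u^2 + 3*I*u + 18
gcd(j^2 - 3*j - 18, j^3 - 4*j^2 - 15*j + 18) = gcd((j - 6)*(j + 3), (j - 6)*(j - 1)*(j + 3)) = j^2 - 3*j - 18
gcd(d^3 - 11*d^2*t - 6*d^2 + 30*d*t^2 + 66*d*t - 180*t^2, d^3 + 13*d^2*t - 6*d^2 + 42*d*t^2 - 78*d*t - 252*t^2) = d - 6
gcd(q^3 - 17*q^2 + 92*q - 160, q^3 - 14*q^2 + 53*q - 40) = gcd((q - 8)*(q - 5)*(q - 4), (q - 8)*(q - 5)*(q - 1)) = q^2 - 13*q + 40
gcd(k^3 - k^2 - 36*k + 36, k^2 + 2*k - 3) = k - 1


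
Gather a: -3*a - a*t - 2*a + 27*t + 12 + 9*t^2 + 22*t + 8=a*(-t - 5) + 9*t^2 + 49*t + 20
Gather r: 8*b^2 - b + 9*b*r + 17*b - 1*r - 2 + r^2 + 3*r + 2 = 8*b^2 + 16*b + r^2 + r*(9*b + 2)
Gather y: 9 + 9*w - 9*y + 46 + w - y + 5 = 10*w - 10*y + 60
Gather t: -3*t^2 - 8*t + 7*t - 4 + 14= -3*t^2 - t + 10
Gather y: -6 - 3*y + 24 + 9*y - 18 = 6*y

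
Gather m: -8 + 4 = -4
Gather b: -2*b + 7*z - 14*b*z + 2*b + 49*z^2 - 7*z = -14*b*z + 49*z^2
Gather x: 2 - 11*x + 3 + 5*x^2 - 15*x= 5*x^2 - 26*x + 5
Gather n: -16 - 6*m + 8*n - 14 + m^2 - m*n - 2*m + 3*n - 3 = m^2 - 8*m + n*(11 - m) - 33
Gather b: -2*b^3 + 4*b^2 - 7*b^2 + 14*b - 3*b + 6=-2*b^3 - 3*b^2 + 11*b + 6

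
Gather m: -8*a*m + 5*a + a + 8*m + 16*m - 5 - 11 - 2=6*a + m*(24 - 8*a) - 18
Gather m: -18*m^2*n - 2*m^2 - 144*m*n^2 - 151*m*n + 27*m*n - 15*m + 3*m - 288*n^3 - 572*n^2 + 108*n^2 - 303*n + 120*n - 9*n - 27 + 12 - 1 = m^2*(-18*n - 2) + m*(-144*n^2 - 124*n - 12) - 288*n^3 - 464*n^2 - 192*n - 16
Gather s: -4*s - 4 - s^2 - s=-s^2 - 5*s - 4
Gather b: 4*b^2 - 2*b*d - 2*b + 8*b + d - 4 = 4*b^2 + b*(6 - 2*d) + d - 4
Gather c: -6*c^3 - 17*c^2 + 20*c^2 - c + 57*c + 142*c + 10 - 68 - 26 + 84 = -6*c^3 + 3*c^2 + 198*c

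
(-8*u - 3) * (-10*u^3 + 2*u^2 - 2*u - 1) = 80*u^4 + 14*u^3 + 10*u^2 + 14*u + 3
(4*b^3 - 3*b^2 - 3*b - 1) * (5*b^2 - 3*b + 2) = 20*b^5 - 27*b^4 + 2*b^3 - 2*b^2 - 3*b - 2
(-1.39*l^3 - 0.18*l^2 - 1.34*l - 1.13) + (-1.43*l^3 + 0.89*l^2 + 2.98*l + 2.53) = -2.82*l^3 + 0.71*l^2 + 1.64*l + 1.4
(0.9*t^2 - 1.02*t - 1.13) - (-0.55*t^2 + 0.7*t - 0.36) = 1.45*t^2 - 1.72*t - 0.77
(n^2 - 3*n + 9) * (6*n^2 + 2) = 6*n^4 - 18*n^3 + 56*n^2 - 6*n + 18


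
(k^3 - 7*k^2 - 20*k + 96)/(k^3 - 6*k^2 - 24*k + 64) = (k - 3)/(k - 2)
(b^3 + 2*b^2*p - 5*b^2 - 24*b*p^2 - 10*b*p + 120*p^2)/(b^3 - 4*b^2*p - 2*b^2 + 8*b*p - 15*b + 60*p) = (b + 6*p)/(b + 3)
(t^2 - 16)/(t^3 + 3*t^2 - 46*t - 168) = (t - 4)/(t^2 - t - 42)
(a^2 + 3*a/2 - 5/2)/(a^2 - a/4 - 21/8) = 4*(-2*a^2 - 3*a + 5)/(-8*a^2 + 2*a + 21)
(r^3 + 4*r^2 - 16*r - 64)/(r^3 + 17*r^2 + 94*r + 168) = (r^2 - 16)/(r^2 + 13*r + 42)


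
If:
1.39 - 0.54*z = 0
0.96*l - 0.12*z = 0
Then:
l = 0.32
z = 2.57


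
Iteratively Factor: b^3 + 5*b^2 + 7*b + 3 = (b + 1)*(b^2 + 4*b + 3) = (b + 1)^2*(b + 3)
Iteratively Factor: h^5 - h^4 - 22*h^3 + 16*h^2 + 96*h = (h + 4)*(h^4 - 5*h^3 - 2*h^2 + 24*h) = (h + 2)*(h + 4)*(h^3 - 7*h^2 + 12*h) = (h - 4)*(h + 2)*(h + 4)*(h^2 - 3*h) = h*(h - 4)*(h + 2)*(h + 4)*(h - 3)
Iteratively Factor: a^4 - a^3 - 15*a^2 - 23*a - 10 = (a + 1)*(a^3 - 2*a^2 - 13*a - 10) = (a + 1)^2*(a^2 - 3*a - 10) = (a - 5)*(a + 1)^2*(a + 2)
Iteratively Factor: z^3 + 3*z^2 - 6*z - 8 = (z + 4)*(z^2 - z - 2) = (z - 2)*(z + 4)*(z + 1)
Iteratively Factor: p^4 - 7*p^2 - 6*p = (p + 1)*(p^3 - p^2 - 6*p) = (p - 3)*(p + 1)*(p^2 + 2*p) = (p - 3)*(p + 1)*(p + 2)*(p)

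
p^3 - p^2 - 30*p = p*(p - 6)*(p + 5)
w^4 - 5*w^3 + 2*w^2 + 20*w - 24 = (w - 3)*(w - 2)^2*(w + 2)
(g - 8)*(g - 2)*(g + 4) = g^3 - 6*g^2 - 24*g + 64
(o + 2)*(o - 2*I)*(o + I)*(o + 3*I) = o^4 + 2*o^3 + 2*I*o^3 + 5*o^2 + 4*I*o^2 + 10*o + 6*I*o + 12*I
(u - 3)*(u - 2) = u^2 - 5*u + 6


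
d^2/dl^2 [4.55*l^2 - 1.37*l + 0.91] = 9.10000000000000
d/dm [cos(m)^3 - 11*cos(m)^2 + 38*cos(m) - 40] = (-3*cos(m)^2 + 22*cos(m) - 38)*sin(m)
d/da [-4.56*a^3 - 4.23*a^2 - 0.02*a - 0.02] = -13.68*a^2 - 8.46*a - 0.02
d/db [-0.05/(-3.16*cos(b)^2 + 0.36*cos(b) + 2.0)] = (0.316*cos(b) - 0.018)*sin(b)/(-3.16*cos(b)^2 + 0.36*cos(b) + 2.0)^2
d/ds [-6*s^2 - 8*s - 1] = -12*s - 8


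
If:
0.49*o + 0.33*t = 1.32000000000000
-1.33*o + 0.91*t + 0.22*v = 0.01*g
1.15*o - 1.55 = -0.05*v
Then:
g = 33.6574440052701*v + 2.61923583662714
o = 1.34782608695652 - 0.0434782608695652*v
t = 0.0645586297760211*v + 1.99868247694335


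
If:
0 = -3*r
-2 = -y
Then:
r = 0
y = 2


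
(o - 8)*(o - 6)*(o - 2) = o^3 - 16*o^2 + 76*o - 96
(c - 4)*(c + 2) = c^2 - 2*c - 8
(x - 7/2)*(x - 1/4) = x^2 - 15*x/4 + 7/8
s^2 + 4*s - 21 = (s - 3)*(s + 7)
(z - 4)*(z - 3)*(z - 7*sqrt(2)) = z^3 - 7*sqrt(2)*z^2 - 7*z^2 + 12*z + 49*sqrt(2)*z - 84*sqrt(2)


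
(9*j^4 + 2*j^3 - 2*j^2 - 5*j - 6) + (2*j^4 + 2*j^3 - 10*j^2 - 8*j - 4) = 11*j^4 + 4*j^3 - 12*j^2 - 13*j - 10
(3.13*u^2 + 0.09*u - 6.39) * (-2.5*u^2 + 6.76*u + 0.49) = -7.825*u^4 + 20.9338*u^3 + 18.1171*u^2 - 43.1523*u - 3.1311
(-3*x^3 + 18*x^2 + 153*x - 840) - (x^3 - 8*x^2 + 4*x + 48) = -4*x^3 + 26*x^2 + 149*x - 888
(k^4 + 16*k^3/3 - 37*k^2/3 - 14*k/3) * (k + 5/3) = k^5 + 7*k^4 - 31*k^3/9 - 227*k^2/9 - 70*k/9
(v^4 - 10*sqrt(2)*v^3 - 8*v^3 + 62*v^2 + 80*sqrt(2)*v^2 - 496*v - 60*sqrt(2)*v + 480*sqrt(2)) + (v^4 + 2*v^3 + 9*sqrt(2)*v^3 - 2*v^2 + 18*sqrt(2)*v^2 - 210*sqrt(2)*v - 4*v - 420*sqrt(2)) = 2*v^4 - 6*v^3 - sqrt(2)*v^3 + 60*v^2 + 98*sqrt(2)*v^2 - 500*v - 270*sqrt(2)*v + 60*sqrt(2)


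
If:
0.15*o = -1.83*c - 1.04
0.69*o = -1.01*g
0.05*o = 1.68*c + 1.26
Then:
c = -0.70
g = -1.11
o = 1.63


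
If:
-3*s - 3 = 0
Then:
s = -1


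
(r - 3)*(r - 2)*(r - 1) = r^3 - 6*r^2 + 11*r - 6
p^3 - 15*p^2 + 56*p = p*(p - 8)*(p - 7)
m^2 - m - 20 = (m - 5)*(m + 4)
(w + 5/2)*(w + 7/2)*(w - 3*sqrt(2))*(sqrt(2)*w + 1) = sqrt(2)*w^4 - 5*w^3 + 6*sqrt(2)*w^3 - 30*w^2 + 23*sqrt(2)*w^2/4 - 175*w/4 - 18*sqrt(2)*w - 105*sqrt(2)/4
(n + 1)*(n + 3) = n^2 + 4*n + 3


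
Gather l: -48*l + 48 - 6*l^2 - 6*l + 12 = -6*l^2 - 54*l + 60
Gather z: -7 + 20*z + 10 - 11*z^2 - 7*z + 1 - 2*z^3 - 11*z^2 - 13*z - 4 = -2*z^3 - 22*z^2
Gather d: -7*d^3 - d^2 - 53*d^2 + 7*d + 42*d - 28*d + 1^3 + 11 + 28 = -7*d^3 - 54*d^2 + 21*d + 40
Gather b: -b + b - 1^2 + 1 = 0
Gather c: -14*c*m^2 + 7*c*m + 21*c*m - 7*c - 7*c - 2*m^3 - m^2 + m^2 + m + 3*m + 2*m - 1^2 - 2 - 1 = c*(-14*m^2 + 28*m - 14) - 2*m^3 + 6*m - 4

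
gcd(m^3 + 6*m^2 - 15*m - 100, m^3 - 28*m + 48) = m - 4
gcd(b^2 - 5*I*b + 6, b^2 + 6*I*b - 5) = b + I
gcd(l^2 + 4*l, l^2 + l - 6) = 1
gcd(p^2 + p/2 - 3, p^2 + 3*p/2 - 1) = p + 2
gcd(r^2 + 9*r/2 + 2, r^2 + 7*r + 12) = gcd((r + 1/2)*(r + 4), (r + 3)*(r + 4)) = r + 4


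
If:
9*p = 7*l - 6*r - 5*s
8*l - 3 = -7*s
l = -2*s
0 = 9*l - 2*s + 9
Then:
No Solution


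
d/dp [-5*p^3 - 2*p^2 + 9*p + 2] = -15*p^2 - 4*p + 9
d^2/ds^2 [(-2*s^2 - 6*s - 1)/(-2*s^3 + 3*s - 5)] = 2*(8*s^6 + 72*s^5 + 60*s^4 - 104*s^3 - 378*s^2 - 30*s + 149)/(8*s^9 - 36*s^7 + 60*s^6 + 54*s^5 - 180*s^4 + 123*s^3 + 135*s^2 - 225*s + 125)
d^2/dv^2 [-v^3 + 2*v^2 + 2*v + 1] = 4 - 6*v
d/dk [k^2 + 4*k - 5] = 2*k + 4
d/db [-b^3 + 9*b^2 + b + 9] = -3*b^2 + 18*b + 1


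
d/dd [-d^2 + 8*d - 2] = 8 - 2*d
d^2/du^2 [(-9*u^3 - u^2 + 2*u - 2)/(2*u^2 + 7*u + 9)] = 2*(-257*u^3 - 1671*u^2 - 2379*u - 269)/(8*u^6 + 84*u^5 + 402*u^4 + 1099*u^3 + 1809*u^2 + 1701*u + 729)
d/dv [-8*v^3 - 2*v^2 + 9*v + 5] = -24*v^2 - 4*v + 9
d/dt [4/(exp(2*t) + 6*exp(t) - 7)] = 8*(-exp(t) - 3)*exp(t)/(exp(2*t) + 6*exp(t) - 7)^2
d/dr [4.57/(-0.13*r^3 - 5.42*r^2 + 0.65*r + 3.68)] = (1.7823*r^2 + 49.5388*r - 2.9705)/(0.13*r^3 + 5.42*r^2 - 0.65*r - 3.68)^2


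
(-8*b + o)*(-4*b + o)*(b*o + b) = 32*b^3*o + 32*b^3 - 12*b^2*o^2 - 12*b^2*o + b*o^3 + b*o^2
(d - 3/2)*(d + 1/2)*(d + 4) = d^3 + 3*d^2 - 19*d/4 - 3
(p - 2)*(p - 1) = p^2 - 3*p + 2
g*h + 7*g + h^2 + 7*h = (g + h)*(h + 7)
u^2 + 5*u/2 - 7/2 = (u - 1)*(u + 7/2)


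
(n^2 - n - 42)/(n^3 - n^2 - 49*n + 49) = (n + 6)/(n^2 + 6*n - 7)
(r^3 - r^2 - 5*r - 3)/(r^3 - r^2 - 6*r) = (r^2 + 2*r + 1)/(r*(r + 2))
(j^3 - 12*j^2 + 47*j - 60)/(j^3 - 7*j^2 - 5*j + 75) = (j^2 - 7*j + 12)/(j^2 - 2*j - 15)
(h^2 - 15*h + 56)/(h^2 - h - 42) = (h - 8)/(h + 6)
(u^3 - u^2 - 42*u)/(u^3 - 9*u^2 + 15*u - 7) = u*(u + 6)/(u^2 - 2*u + 1)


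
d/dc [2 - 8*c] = -8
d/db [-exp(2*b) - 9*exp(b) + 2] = (-2*exp(b) - 9)*exp(b)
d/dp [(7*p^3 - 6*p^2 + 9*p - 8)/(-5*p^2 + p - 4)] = (-35*p^4 + 14*p^3 - 45*p^2 - 32*p - 28)/(25*p^4 - 10*p^3 + 41*p^2 - 8*p + 16)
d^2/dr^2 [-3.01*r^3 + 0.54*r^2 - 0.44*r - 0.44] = 1.08 - 18.06*r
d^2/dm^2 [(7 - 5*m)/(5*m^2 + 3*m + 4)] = 2*(-(5*m - 7)*(10*m + 3)^2 + 5*(15*m - 4)*(5*m^2 + 3*m + 4))/(5*m^2 + 3*m + 4)^3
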